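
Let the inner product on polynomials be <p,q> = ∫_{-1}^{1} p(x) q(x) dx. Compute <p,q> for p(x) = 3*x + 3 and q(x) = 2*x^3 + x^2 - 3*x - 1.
<p,q> = -38/5

Expand the product: p(x)·q(x) = 6*x^4 + 9*x^3 - 6*x^2 - 12*x - 3.
∫_{-1}^{1} of each monomial x^k gives [2/(k+1) if k even, 0 if k odd]. Integrating term-by-term (or equivalently evaluating the antiderivative F(x) = 6*x^5/5 + 9*x^4/4 - 2*x^3 - 6*x^2 - 3*x at the endpoints):
  F(1) − F(−1) = -151/20 − (1/20) = -38/5.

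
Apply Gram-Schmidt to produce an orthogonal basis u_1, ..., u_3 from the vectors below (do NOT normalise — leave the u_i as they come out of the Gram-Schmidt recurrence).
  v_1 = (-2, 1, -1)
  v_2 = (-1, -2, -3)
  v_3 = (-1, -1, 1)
Orthogonal basis:
  u_1 = (-2, 1, -1)
  u_2 = (0, -5/2, -5/2)
  u_3 = (-1, -1, 1)

Apply the Gram-Schmidt recurrence
  u_1 = v_1
  u_i = v_i − Σ_{j<i} ((v_i · u_j) / (u_j · u_j)) · u_j.

Step by step this gives:
  u_1 = (-2, 1, -1)
  u_2 = (0, -5/2, -5/2)
  u_3 = (-1, -1, 1)

Orthogonality check:
  u_2 · u_1 = 0 (should be 0)
  u_3 · u_1 = 0 (should be 0)
  u_3 · u_2 = 0 (should be 0)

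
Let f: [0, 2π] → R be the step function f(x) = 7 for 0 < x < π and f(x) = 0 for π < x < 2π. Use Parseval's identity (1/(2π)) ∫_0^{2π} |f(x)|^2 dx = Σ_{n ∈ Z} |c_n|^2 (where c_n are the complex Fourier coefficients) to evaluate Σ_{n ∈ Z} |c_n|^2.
Σ |c_n|^2 = 49/2

Parseval equates the L^2 energy of f (normalised by 1/(2π)) with the ℓ^2 sum of its Fourier coefficients: (1/(2π)) ∫_0^{2π} |f|^2 = Σ |c_n|^2.
Compute the left side: (1/(2π)) [∫_0^π 7^2 dx + ∫_π^{2π} 0^2 dx] = (1/(2π)) · (49π + 0π) = (49 + 0)/2 = 49/2.
So Σ_{n ∈ Z} |c_n|^2 = 49/2.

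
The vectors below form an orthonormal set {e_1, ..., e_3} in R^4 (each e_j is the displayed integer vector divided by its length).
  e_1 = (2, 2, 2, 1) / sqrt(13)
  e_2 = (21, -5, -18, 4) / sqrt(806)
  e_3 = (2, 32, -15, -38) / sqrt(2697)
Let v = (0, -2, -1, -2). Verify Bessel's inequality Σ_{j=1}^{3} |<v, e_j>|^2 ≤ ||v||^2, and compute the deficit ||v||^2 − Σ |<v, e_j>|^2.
Σ |<v, e_j>|^2 = 165/29; ||v||^2 = 9; deficit = 96/29

Write each e_j = u_j / sqrt(<u_j, u_j>) where u_j is the displayed integer vector. Then <v, e_j> = <v, u_j> / sqrt(<u_j, u_j>), so |<v, e_j>|^2 = <v, u_j>^2 / <u_j, u_j>.
Coefficients: <v, e_1> = -8/sqrt(13), <v, e_2> = 20/sqrt(806), <v, e_3> = 27/sqrt(2697).
Square and sum: Σ |<v, e_j>|^2 = 165/29.
Compute ||v||^2 = v·v = 9.
Deficit = 9 − 165/29 = 96/29 ≥ 0, confirming Bessel's inequality. (The deficit equals ||v − Σ <v,e_j> e_j||^2, the squared distance from v to span{e_j}.)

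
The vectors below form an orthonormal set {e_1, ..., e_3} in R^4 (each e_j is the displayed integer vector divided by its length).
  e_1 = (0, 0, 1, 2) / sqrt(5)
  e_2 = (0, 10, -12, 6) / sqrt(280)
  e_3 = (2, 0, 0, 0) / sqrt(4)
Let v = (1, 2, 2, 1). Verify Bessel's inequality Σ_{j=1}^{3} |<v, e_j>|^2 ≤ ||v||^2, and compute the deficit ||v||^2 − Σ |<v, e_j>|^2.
Σ |<v, e_j>|^2 = 59/14; ||v||^2 = 10; deficit = 81/14

Write each e_j = u_j / sqrt(<u_j, u_j>) where u_j is the displayed integer vector. Then <v, e_j> = <v, u_j> / sqrt(<u_j, u_j>), so |<v, e_j>|^2 = <v, u_j>^2 / <u_j, u_j>.
Coefficients: <v, e_1> = 4/sqrt(5), <v, e_2> = 2/sqrt(280), <v, e_3> = 2/sqrt(4).
Square and sum: Σ |<v, e_j>|^2 = 59/14.
Compute ||v||^2 = v·v = 10.
Deficit = 10 − 59/14 = 81/14 ≥ 0, confirming Bessel's inequality. (The deficit equals ||v − Σ <v,e_j> e_j||^2, the squared distance from v to span{e_j}.)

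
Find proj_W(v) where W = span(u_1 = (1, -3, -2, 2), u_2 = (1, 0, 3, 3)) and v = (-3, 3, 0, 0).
proj_W(v) = (-267/341, 675/341, 324/341, -576/341)

Set up U = [u_1 | ... | u_2] ∈ R^(4×2). The projector onto W = col(U) is P = U (U^T U)^(-1) U^T.
Compute U^T U =
  [18, 1]
  [1, 19],
and U^T v = (-12, -3).
Solve U^T U · c = U^T v for the coefficients: c = (-225/341, -42/341). The projection is proj_W(v) = U c.
Check: (v - proj_W(v)) · u_1 = 0  (should be 0).
Check: (v - proj_W(v)) · u_2 = 0  (should be 0).
Result: proj_W(v) = (-267/341, 675/341, 324/341, -576/341).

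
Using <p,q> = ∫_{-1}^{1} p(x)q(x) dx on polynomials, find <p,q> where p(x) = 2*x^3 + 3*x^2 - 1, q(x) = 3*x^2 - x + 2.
<p,q> = 4/5

Expand the product: p(x)·q(x) = 6*x^5 + 7*x^4 + x^3 + 3*x^2 + x - 2.
∫_{-1}^{1} of each monomial x^k gives [2/(k+1) if k even, 0 if k odd]. Integrating term-by-term (or equivalently evaluating the antiderivative F(x) = x^6 + 7*x^5/5 + x^4/4 + x^3 + x^2/2 - 2*x at the endpoints):
  F(1) − F(−1) = 43/20 − (27/20) = 4/5.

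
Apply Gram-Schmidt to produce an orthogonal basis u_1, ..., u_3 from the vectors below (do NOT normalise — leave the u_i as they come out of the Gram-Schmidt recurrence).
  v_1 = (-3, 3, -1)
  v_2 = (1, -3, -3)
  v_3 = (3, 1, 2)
Orthogonal basis:
  u_1 = (-3, 3, -1)
  u_2 = (-8/19, -30/19, -66/19)
  u_3 = (51/35, 17/14, -51/70)

Apply the Gram-Schmidt recurrence
  u_1 = v_1
  u_i = v_i − Σ_{j<i} ((v_i · u_j) / (u_j · u_j)) · u_j.

Step by step this gives:
  u_1 = (-3, 3, -1)
  u_2 = (-8/19, -30/19, -66/19)
  u_3 = (51/35, 17/14, -51/70)

Orthogonality check:
  u_2 · u_1 = 0 (should be 0)
  u_3 · u_1 = 0 (should be 0)
  u_3 · u_2 = 0 (should be 0)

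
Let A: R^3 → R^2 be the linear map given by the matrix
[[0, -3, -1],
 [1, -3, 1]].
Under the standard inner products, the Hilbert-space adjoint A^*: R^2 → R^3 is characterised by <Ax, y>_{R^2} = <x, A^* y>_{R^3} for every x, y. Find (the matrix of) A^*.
A^* = A^T =
[[0, 1],
 [-3, -3],
 [-1, 1]]

For real matrices with standard dot products, the defining identity <Ax, y> = <x, A^* y> gives (Ax)^T y = x^T (A^*) y, i.e. x^T A^T y = x^T (A^*) y. Since this holds for all x, y, we must have A^* = A^T. Therefore
A^* =
[[0, 1],
 [-3, -3],
 [-1, 1]].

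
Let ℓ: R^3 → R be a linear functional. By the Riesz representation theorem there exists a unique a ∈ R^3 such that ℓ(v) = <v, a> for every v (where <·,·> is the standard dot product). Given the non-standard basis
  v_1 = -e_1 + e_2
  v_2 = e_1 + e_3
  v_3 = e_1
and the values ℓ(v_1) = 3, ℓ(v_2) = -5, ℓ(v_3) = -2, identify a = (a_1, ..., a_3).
a = (-2, 1, -3)

Write a = (a_1, ..., a_3) in the standard basis. For each basis vector v_i, ℓ(v_i) = <v_i, a> is a linear equation in the a_j's. Collect the n equations into a matrix system V a = ℓ, where row i of V is v_i (expressed in the standard basis). Since V is invertible (lower-triangular with 1s on the diagonal, up to permutation), solve by back-substitution:
  V =
[[-1, 1, 0],
 [1, 0, 1],
 [1, 0, 0]]
  V a = (3, -5, -2)
Solving gives a = (-2, 1, -3).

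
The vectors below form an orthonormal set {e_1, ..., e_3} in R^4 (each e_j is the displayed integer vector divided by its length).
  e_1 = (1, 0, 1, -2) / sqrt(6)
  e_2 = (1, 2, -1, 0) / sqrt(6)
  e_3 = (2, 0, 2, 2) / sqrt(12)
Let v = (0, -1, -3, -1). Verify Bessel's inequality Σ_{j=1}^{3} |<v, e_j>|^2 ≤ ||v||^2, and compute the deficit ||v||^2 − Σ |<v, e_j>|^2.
Σ |<v, e_j>|^2 = 17/3; ||v||^2 = 11; deficit = 16/3

Write each e_j = u_j / sqrt(<u_j, u_j>) where u_j is the displayed integer vector. Then <v, e_j> = <v, u_j> / sqrt(<u_j, u_j>), so |<v, e_j>|^2 = <v, u_j>^2 / <u_j, u_j>.
Coefficients: <v, e_1> = -1/sqrt(6), <v, e_2> = 1/sqrt(6), <v, e_3> = -8/sqrt(12).
Square and sum: Σ |<v, e_j>|^2 = 17/3.
Compute ||v||^2 = v·v = 11.
Deficit = 11 − 17/3 = 16/3 ≥ 0, confirming Bessel's inequality. (The deficit equals ||v − Σ <v,e_j> e_j||^2, the squared distance from v to span{e_j}.)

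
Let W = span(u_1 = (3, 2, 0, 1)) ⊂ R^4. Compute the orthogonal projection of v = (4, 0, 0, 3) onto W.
proj_W(v) = (45/14, 15/7, 0, 15/14)

Set up U = [u_1 | ... | u_1] ∈ R^(4×1). The projector onto W = col(U) is P = U (U^T U)^(-1) U^T.
Compute U^T U =
  [14],
and U^T v = (15).
Solve U^T U · c = U^T v for the coefficients: c = (15/14). The projection is proj_W(v) = U c.
Check: (v - proj_W(v)) · u_1 = 0  (should be 0).
Result: proj_W(v) = (45/14, 15/7, 0, 15/14).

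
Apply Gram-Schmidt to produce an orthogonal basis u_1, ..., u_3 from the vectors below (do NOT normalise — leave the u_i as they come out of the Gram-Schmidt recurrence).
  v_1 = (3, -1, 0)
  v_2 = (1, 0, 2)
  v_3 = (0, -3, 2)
Orthogonal basis:
  u_1 = (3, -1, 0)
  u_2 = (1/10, 3/10, 2)
  u_3 = (-40/41, -120/41, 20/41)

Apply the Gram-Schmidt recurrence
  u_1 = v_1
  u_i = v_i − Σ_{j<i} ((v_i · u_j) / (u_j · u_j)) · u_j.

Step by step this gives:
  u_1 = (3, -1, 0)
  u_2 = (1/10, 3/10, 2)
  u_3 = (-40/41, -120/41, 20/41)

Orthogonality check:
  u_2 · u_1 = 0 (should be 0)
  u_3 · u_1 = 0 (should be 0)
  u_3 · u_2 = 0 (should be 0)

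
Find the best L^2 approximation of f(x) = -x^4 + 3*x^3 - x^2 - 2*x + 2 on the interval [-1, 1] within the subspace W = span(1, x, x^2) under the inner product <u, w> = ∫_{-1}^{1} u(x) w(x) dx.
g(x) = -13*x^2/7 - x/5 + 73/35

The best approximation g ∈ W is the orthogonal projection of f onto W. Writing g = a_0 + a_1 x + a_2 x^2, the coefficients solve the normal equations G · a = b where
  G_{ij} = <φ_i, φ_j> and b_i = <f, φ_i>, with φ_0 = 1, φ_1 = x, φ_2 = x^2.
G =
  [2, 0, 2/3]
  [0, 2/3, 0]
  [2/3, 0, 2/5],
b = (44/15, -2/15, 68/105).
Solving gives a_0 = 73/35, a_1 = -1/5, a_2 = -13/7, so
  g(x) = -13*x^2/7 - x/5 + 73/35.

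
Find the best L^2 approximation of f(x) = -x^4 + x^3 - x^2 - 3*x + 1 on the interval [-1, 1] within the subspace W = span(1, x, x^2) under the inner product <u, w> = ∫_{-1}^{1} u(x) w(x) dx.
g(x) = -13*x^2/7 - 12*x/5 + 38/35

The best approximation g ∈ W is the orthogonal projection of f onto W. Writing g = a_0 + a_1 x + a_2 x^2, the coefficients solve the normal equations G · a = b where
  G_{ij} = <φ_i, φ_j> and b_i = <f, φ_i>, with φ_0 = 1, φ_1 = x, φ_2 = x^2.
G =
  [2, 0, 2/3]
  [0, 2/3, 0]
  [2/3, 0, 2/5],
b = (14/15, -8/5, -2/105).
Solving gives a_0 = 38/35, a_1 = -12/5, a_2 = -13/7, so
  g(x) = -13*x^2/7 - 12*x/5 + 38/35.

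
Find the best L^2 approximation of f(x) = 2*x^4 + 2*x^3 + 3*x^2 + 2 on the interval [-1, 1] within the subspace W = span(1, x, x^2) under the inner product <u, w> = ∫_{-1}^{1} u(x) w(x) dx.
g(x) = 33*x^2/7 + 6*x/5 + 64/35

The best approximation g ∈ W is the orthogonal projection of f onto W. Writing g = a_0 + a_1 x + a_2 x^2, the coefficients solve the normal equations G · a = b where
  G_{ij} = <φ_i, φ_j> and b_i = <f, φ_i>, with φ_0 = 1, φ_1 = x, φ_2 = x^2.
G =
  [2, 0, 2/3]
  [0, 2/3, 0]
  [2/3, 0, 2/5],
b = (34/5, 4/5, 326/105).
Solving gives a_0 = 64/35, a_1 = 6/5, a_2 = 33/7, so
  g(x) = 33*x^2/7 + 6*x/5 + 64/35.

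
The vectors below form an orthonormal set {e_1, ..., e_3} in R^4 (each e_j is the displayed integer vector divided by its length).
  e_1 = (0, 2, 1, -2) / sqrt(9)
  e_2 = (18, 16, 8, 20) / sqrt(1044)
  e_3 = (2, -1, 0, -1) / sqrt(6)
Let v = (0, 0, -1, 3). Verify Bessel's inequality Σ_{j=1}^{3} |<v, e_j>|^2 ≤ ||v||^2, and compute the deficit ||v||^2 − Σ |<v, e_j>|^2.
Σ |<v, e_j>|^2 = 553/58; ||v||^2 = 10; deficit = 27/58

Write each e_j = u_j / sqrt(<u_j, u_j>) where u_j is the displayed integer vector. Then <v, e_j> = <v, u_j> / sqrt(<u_j, u_j>), so |<v, e_j>|^2 = <v, u_j>^2 / <u_j, u_j>.
Coefficients: <v, e_1> = -7/sqrt(9), <v, e_2> = 52/sqrt(1044), <v, e_3> = -3/sqrt(6).
Square and sum: Σ |<v, e_j>|^2 = 553/58.
Compute ||v||^2 = v·v = 10.
Deficit = 10 − 553/58 = 27/58 ≥ 0, confirming Bessel's inequality. (The deficit equals ||v − Σ <v,e_j> e_j||^2, the squared distance from v to span{e_j}.)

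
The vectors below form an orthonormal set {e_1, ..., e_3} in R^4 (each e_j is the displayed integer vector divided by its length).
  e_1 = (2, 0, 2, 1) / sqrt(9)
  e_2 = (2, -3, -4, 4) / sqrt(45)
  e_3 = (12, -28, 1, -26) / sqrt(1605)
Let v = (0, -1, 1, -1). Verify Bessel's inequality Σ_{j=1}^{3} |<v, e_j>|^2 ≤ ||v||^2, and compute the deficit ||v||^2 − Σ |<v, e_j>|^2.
Σ |<v, e_j>|^2 = 273/107; ||v||^2 = 3; deficit = 48/107

Write each e_j = u_j / sqrt(<u_j, u_j>) where u_j is the displayed integer vector. Then <v, e_j> = <v, u_j> / sqrt(<u_j, u_j>), so |<v, e_j>|^2 = <v, u_j>^2 / <u_j, u_j>.
Coefficients: <v, e_1> = 1/sqrt(9), <v, e_2> = -5/sqrt(45), <v, e_3> = 55/sqrt(1605).
Square and sum: Σ |<v, e_j>|^2 = 273/107.
Compute ||v||^2 = v·v = 3.
Deficit = 3 − 273/107 = 48/107 ≥ 0, confirming Bessel's inequality. (The deficit equals ||v − Σ <v,e_j> e_j||^2, the squared distance from v to span{e_j}.)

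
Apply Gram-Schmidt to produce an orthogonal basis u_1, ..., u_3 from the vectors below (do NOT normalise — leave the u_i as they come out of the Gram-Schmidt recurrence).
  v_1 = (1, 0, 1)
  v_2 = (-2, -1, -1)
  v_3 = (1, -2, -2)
Orthogonal basis:
  u_1 = (1, 0, 1)
  u_2 = (-1/2, -1, 1/2)
  u_3 = (5/3, -5/3, -5/3)

Apply the Gram-Schmidt recurrence
  u_1 = v_1
  u_i = v_i − Σ_{j<i} ((v_i · u_j) / (u_j · u_j)) · u_j.

Step by step this gives:
  u_1 = (1, 0, 1)
  u_2 = (-1/2, -1, 1/2)
  u_3 = (5/3, -5/3, -5/3)

Orthogonality check:
  u_2 · u_1 = 0 (should be 0)
  u_3 · u_1 = 0 (should be 0)
  u_3 · u_2 = 0 (should be 0)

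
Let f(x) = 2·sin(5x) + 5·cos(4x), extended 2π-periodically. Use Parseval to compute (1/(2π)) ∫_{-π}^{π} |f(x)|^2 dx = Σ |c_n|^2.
Σ |c_n|^2 = 29/2

Expand |f|^2 and use orthogonality of {sin(nx), cos(mx)} on [-π, π]:
  ∫_{-π}^{π} sin(nx)^2 dx = π, ∫ cos(mx)^2 dx = π, and cross terms integrate to 0.
So ∫_{-π}^{π} f(x)^2 dx = 2^2 · π + 5^2 · π = (4 + 25)π.
Divide by 2π: (4 + 25)/2 = 29/2.
By Parseval, this equals Σ |c_n|^2.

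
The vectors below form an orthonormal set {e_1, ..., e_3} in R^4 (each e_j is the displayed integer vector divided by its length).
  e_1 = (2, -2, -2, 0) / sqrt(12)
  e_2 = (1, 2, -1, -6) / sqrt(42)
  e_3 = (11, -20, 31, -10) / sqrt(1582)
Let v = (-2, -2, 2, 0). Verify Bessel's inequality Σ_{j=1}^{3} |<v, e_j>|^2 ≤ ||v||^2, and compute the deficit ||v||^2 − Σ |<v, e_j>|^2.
Σ |<v, e_j>|^2 = 780/113; ||v||^2 = 12; deficit = 576/113

Write each e_j = u_j / sqrt(<u_j, u_j>) where u_j is the displayed integer vector. Then <v, e_j> = <v, u_j> / sqrt(<u_j, u_j>), so |<v, e_j>|^2 = <v, u_j>^2 / <u_j, u_j>.
Coefficients: <v, e_1> = -4/sqrt(12), <v, e_2> = -8/sqrt(42), <v, e_3> = 80/sqrt(1582).
Square and sum: Σ |<v, e_j>|^2 = 780/113.
Compute ||v||^2 = v·v = 12.
Deficit = 12 − 780/113 = 576/113 ≥ 0, confirming Bessel's inequality. (The deficit equals ||v − Σ <v,e_j> e_j||^2, the squared distance from v to span{e_j}.)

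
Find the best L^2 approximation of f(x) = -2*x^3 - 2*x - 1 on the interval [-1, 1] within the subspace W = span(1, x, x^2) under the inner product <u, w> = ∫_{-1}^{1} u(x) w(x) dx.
g(x) = -16*x/5 - 1

The best approximation g ∈ W is the orthogonal projection of f onto W. Writing g = a_0 + a_1 x + a_2 x^2, the coefficients solve the normal equations G · a = b where
  G_{ij} = <φ_i, φ_j> and b_i = <f, φ_i>, with φ_0 = 1, φ_1 = x, φ_2 = x^2.
G =
  [2, 0, 2/3]
  [0, 2/3, 0]
  [2/3, 0, 2/5],
b = (-2, -32/15, -2/3).
Solving gives a_0 = -1, a_1 = -16/5, a_2 = 0, so
  g(x) = -16*x/5 - 1.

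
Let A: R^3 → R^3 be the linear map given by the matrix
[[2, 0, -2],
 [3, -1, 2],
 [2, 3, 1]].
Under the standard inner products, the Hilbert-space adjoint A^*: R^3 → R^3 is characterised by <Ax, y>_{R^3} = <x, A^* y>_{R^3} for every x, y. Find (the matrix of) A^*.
A^* = A^T =
[[2, 3, 2],
 [0, -1, 3],
 [-2, 2, 1]]

For real matrices with standard dot products, the defining identity <Ax, y> = <x, A^* y> gives (Ax)^T y = x^T (A^*) y, i.e. x^T A^T y = x^T (A^*) y. Since this holds for all x, y, we must have A^* = A^T. Therefore
A^* =
[[2, 3, 2],
 [0, -1, 3],
 [-2, 2, 1]].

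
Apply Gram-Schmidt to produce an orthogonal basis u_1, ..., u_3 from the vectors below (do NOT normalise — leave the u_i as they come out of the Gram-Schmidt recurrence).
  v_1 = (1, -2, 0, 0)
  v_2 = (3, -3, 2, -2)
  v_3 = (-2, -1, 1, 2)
Orthogonal basis:
  u_1 = (1, -2, 0, 0)
  u_2 = (6/5, 3/5, 2, -2)
  u_3 = (-68/49, -34/49, 99/49, 48/49)

Apply the Gram-Schmidt recurrence
  u_1 = v_1
  u_i = v_i − Σ_{j<i} ((v_i · u_j) / (u_j · u_j)) · u_j.

Step by step this gives:
  u_1 = (1, -2, 0, 0)
  u_2 = (6/5, 3/5, 2, -2)
  u_3 = (-68/49, -34/49, 99/49, 48/49)

Orthogonality check:
  u_2 · u_1 = 0 (should be 0)
  u_3 · u_1 = 0 (should be 0)
  u_3 · u_2 = 0 (should be 0)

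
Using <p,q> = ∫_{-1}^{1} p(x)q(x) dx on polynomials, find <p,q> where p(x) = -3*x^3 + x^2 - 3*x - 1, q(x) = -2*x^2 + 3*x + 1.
<p,q> = -52/5

Expand the product: p(x)·q(x) = 6*x^5 - 11*x^4 + 6*x^3 - 6*x^2 - 6*x - 1.
∫_{-1}^{1} of each monomial x^k gives [2/(k+1) if k even, 0 if k odd]. Integrating term-by-term (or equivalently evaluating the antiderivative F(x) = x^6 - 11*x^5/5 + 3*x^4/2 - 2*x^3 - 3*x^2 - x at the endpoints):
  F(1) − F(−1) = -57/10 − (47/10) = -52/5.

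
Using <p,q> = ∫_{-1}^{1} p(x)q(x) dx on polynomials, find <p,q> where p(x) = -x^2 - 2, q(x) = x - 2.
<p,q> = 28/3

Expand the product: p(x)·q(x) = -x^3 + 2*x^2 - 2*x + 4.
∫_{-1}^{1} of each monomial x^k gives [2/(k+1) if k even, 0 if k odd]. Integrating term-by-term (or equivalently evaluating the antiderivative F(x) = -x^4/4 + 2*x^3/3 - x^2 + 4*x at the endpoints):
  F(1) − F(−1) = 41/12 − (-71/12) = 28/3.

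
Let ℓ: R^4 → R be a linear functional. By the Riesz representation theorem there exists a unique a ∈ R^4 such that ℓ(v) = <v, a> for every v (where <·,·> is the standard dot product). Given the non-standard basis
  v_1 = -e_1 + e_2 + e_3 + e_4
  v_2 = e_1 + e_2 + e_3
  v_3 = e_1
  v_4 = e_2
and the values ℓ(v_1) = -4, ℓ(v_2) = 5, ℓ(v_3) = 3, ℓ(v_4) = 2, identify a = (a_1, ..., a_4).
a = (3, 2, 0, -3)

Write a = (a_1, ..., a_4) in the standard basis. For each basis vector v_i, ℓ(v_i) = <v_i, a> is a linear equation in the a_j's. Collect the n equations into a matrix system V a = ℓ, where row i of V is v_i (expressed in the standard basis). Since V is invertible (lower-triangular with 1s on the diagonal, up to permutation), solve by back-substitution:
  V =
[[-1, 1, 1, 1],
 [1, 1, 1, 0],
 [1, 0, 0, 0],
 [0, 1, 0, 0]]
  V a = (-4, 5, 3, 2)
Solving gives a = (3, 2, 0, -3).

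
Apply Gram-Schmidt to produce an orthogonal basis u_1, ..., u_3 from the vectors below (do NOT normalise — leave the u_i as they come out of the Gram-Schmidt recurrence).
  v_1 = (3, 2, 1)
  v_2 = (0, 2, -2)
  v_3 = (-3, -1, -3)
Orthogonal basis:
  u_1 = (3, 2, 1)
  u_2 = (-3/7, 12/7, -15/7)
  u_3 = (1/3, -1/3, -1/3)

Apply the Gram-Schmidt recurrence
  u_1 = v_1
  u_i = v_i − Σ_{j<i} ((v_i · u_j) / (u_j · u_j)) · u_j.

Step by step this gives:
  u_1 = (3, 2, 1)
  u_2 = (-3/7, 12/7, -15/7)
  u_3 = (1/3, -1/3, -1/3)

Orthogonality check:
  u_2 · u_1 = 0 (should be 0)
  u_3 · u_1 = 0 (should be 0)
  u_3 · u_2 = 0 (should be 0)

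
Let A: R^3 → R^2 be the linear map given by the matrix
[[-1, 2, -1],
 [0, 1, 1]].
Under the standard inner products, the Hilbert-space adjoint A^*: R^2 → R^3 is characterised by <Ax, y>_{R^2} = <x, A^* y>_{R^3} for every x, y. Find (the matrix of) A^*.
A^* = A^T =
[[-1, 0],
 [2, 1],
 [-1, 1]]

For real matrices with standard dot products, the defining identity <Ax, y> = <x, A^* y> gives (Ax)^T y = x^T (A^*) y, i.e. x^T A^T y = x^T (A^*) y. Since this holds for all x, y, we must have A^* = A^T. Therefore
A^* =
[[-1, 0],
 [2, 1],
 [-1, 1]].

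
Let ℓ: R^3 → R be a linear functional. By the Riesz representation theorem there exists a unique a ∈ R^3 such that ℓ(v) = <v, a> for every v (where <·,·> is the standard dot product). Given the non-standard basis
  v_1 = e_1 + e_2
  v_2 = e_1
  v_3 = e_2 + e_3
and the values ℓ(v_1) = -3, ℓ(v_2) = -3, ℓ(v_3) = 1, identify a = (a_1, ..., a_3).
a = (-3, 0, 1)

Write a = (a_1, ..., a_3) in the standard basis. For each basis vector v_i, ℓ(v_i) = <v_i, a> is a linear equation in the a_j's. Collect the n equations into a matrix system V a = ℓ, where row i of V is v_i (expressed in the standard basis). Since V is invertible (lower-triangular with 1s on the diagonal, up to permutation), solve by back-substitution:
  V =
[[1, 1, 0],
 [1, 0, 0],
 [0, 1, 1]]
  V a = (-3, -3, 1)
Solving gives a = (-3, 0, 1).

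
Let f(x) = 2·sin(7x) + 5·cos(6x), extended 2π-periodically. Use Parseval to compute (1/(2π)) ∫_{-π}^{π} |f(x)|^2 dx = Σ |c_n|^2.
Σ |c_n|^2 = 29/2

Expand |f|^2 and use orthogonality of {sin(nx), cos(mx)} on [-π, π]:
  ∫_{-π}^{π} sin(nx)^2 dx = π, ∫ cos(mx)^2 dx = π, and cross terms integrate to 0.
So ∫_{-π}^{π} f(x)^2 dx = 2^2 · π + 5^2 · π = (4 + 25)π.
Divide by 2π: (4 + 25)/2 = 29/2.
By Parseval, this equals Σ |c_n|^2.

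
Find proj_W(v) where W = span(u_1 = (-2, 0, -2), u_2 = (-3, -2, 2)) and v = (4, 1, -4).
proj_W(v) = (10/3, 8/3, -10/3)

Set up U = [u_1 | ... | u_2] ∈ R^(3×2). The projector onto W = col(U) is P = U (U^T U)^(-1) U^T.
Compute U^T U =
  [8, 2]
  [2, 17],
and U^T v = (0, -22).
Solve U^T U · c = U^T v for the coefficients: c = (1/3, -4/3). The projection is proj_W(v) = U c.
Check: (v - proj_W(v)) · u_1 = 0  (should be 0).
Check: (v - proj_W(v)) · u_2 = 0  (should be 0).
Result: proj_W(v) = (10/3, 8/3, -10/3).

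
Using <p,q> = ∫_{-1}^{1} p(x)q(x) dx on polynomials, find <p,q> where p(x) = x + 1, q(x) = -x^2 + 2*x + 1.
<p,q> = 8/3

Expand the product: p(x)·q(x) = -x^3 + x^2 + 3*x + 1.
∫_{-1}^{1} of each monomial x^k gives [2/(k+1) if k even, 0 if k odd]. Integrating term-by-term (or equivalently evaluating the antiderivative F(x) = -x^4/4 + x^3/3 + 3*x^2/2 + x at the endpoints):
  F(1) − F(−1) = 31/12 − (-1/12) = 8/3.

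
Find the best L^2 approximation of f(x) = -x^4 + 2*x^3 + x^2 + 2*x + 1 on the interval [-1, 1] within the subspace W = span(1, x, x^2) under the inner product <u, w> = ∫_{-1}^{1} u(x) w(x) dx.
g(x) = x^2/7 + 16*x/5 + 38/35

The best approximation g ∈ W is the orthogonal projection of f onto W. Writing g = a_0 + a_1 x + a_2 x^2, the coefficients solve the normal equations G · a = b where
  G_{ij} = <φ_i, φ_j> and b_i = <f, φ_i>, with φ_0 = 1, φ_1 = x, φ_2 = x^2.
G =
  [2, 0, 2/3]
  [0, 2/3, 0]
  [2/3, 0, 2/5],
b = (34/15, 32/15, 82/105).
Solving gives a_0 = 38/35, a_1 = 16/5, a_2 = 1/7, so
  g(x) = x^2/7 + 16*x/5 + 38/35.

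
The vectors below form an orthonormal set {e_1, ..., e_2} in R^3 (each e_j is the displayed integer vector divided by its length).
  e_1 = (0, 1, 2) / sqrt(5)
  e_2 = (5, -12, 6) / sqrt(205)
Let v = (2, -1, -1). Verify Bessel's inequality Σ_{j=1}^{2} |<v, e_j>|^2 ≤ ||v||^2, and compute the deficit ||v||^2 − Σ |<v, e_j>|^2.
Σ |<v, e_j>|^2 = 125/41; ||v||^2 = 6; deficit = 121/41

Write each e_j = u_j / sqrt(<u_j, u_j>) where u_j is the displayed integer vector. Then <v, e_j> = <v, u_j> / sqrt(<u_j, u_j>), so |<v, e_j>|^2 = <v, u_j>^2 / <u_j, u_j>.
Coefficients: <v, e_1> = -3/sqrt(5), <v, e_2> = 16/sqrt(205).
Square and sum: Σ |<v, e_j>|^2 = 125/41.
Compute ||v||^2 = v·v = 6.
Deficit = 6 − 125/41 = 121/41 ≥ 0, confirming Bessel's inequality. (The deficit equals ||v − Σ <v,e_j> e_j||^2, the squared distance from v to span{e_j}.)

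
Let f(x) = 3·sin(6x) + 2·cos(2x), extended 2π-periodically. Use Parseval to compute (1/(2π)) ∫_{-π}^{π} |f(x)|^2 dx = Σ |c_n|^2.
Σ |c_n|^2 = 13/2

Expand |f|^2 and use orthogonality of {sin(nx), cos(mx)} on [-π, π]:
  ∫_{-π}^{π} sin(nx)^2 dx = π, ∫ cos(mx)^2 dx = π, and cross terms integrate to 0.
So ∫_{-π}^{π} f(x)^2 dx = 3^2 · π + 2^2 · π = (9 + 4)π.
Divide by 2π: (9 + 4)/2 = 13/2.
By Parseval, this equals Σ |c_n|^2.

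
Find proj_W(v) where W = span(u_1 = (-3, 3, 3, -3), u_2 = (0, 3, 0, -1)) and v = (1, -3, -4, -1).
proj_W(v) = (19/12, -25/12, -19/12, 7/4)

Set up U = [u_1 | ... | u_2] ∈ R^(4×2). The projector onto W = col(U) is P = U (U^T U)^(-1) U^T.
Compute U^T U =
  [36, 12]
  [12, 10],
and U^T v = (-21, -8).
Solve U^T U · c = U^T v for the coefficients: c = (-19/36, -1/6). The projection is proj_W(v) = U c.
Check: (v - proj_W(v)) · u_1 = 0  (should be 0).
Check: (v - proj_W(v)) · u_2 = 0  (should be 0).
Result: proj_W(v) = (19/12, -25/12, -19/12, 7/4).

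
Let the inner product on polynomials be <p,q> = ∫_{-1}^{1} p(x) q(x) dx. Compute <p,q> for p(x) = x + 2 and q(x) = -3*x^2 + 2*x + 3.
<p,q> = 28/3

Expand the product: p(x)·q(x) = -3*x^3 - 4*x^2 + 7*x + 6.
∫_{-1}^{1} of each monomial x^k gives [2/(k+1) if k even, 0 if k odd]. Integrating term-by-term (or equivalently evaluating the antiderivative F(x) = -3*x^4/4 - 4*x^3/3 + 7*x^2/2 + 6*x at the endpoints):
  F(1) − F(−1) = 89/12 − (-23/12) = 28/3.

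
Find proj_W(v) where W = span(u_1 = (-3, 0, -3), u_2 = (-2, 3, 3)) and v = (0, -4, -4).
proj_W(v) = (24/43, -132/43, -196/43)

Set up U = [u_1 | ... | u_2] ∈ R^(3×2). The projector onto W = col(U) is P = U (U^T U)^(-1) U^T.
Compute U^T U =
  [18, -3]
  [-3, 22],
and U^T v = (12, -24).
Solve U^T U · c = U^T v for the coefficients: c = (64/129, -44/43). The projection is proj_W(v) = U c.
Check: (v - proj_W(v)) · u_1 = 0  (should be 0).
Check: (v - proj_W(v)) · u_2 = 0  (should be 0).
Result: proj_W(v) = (24/43, -132/43, -196/43).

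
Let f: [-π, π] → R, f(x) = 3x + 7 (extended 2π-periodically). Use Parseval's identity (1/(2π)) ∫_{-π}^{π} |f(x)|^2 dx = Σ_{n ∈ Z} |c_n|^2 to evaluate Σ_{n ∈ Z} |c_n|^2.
Σ |c_n|^2 = 3π^2 + 49

Expand and integrate term by term over [-π, π]:
  ∫ (3x)^2 dx = 9·(2π^3/3); ∫ 2·3·(7)·x dx = 0 (odd integrand); ∫ 7^2 dx = 49·2π.
So (1/(2π)) ∫_{-π}^{π} (3x + 7)^2 dx = 9π^2/3 + 49 = 3π^2 + 49.
Parseval ⇒ Σ |c_n|^2 = 3π^2 + 49.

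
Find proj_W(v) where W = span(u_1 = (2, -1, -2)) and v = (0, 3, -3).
proj_W(v) = (2/3, -1/3, -2/3)

Set up U = [u_1 | ... | u_1] ∈ R^(3×1). The projector onto W = col(U) is P = U (U^T U)^(-1) U^T.
Compute U^T U =
  [9],
and U^T v = (3).
Solve U^T U · c = U^T v for the coefficients: c = (1/3). The projection is proj_W(v) = U c.
Check: (v - proj_W(v)) · u_1 = 0  (should be 0).
Result: proj_W(v) = (2/3, -1/3, -2/3).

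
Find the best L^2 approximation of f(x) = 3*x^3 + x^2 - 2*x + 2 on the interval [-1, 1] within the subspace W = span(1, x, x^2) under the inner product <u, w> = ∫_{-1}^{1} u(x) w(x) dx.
g(x) = x^2 - x/5 + 2

The best approximation g ∈ W is the orthogonal projection of f onto W. Writing g = a_0 + a_1 x + a_2 x^2, the coefficients solve the normal equations G · a = b where
  G_{ij} = <φ_i, φ_j> and b_i = <f, φ_i>, with φ_0 = 1, φ_1 = x, φ_2 = x^2.
G =
  [2, 0, 2/3]
  [0, 2/3, 0]
  [2/3, 0, 2/5],
b = (14/3, -2/15, 26/15).
Solving gives a_0 = 2, a_1 = -1/5, a_2 = 1, so
  g(x) = x^2 - x/5 + 2.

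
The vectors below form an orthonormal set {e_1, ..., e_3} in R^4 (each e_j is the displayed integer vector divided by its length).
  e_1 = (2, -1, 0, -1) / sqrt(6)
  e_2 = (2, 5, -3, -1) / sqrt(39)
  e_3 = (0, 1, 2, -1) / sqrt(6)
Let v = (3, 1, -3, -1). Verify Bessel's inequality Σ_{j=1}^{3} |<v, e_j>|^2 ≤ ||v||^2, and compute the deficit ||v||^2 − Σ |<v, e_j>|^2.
Σ |<v, e_j>|^2 = 779/39; ||v||^2 = 20; deficit = 1/39

Write each e_j = u_j / sqrt(<u_j, u_j>) where u_j is the displayed integer vector. Then <v, e_j> = <v, u_j> / sqrt(<u_j, u_j>), so |<v, e_j>|^2 = <v, u_j>^2 / <u_j, u_j>.
Coefficients: <v, e_1> = 6/sqrt(6), <v, e_2> = 21/sqrt(39), <v, e_3> = -4/sqrt(6).
Square and sum: Σ |<v, e_j>|^2 = 779/39.
Compute ||v||^2 = v·v = 20.
Deficit = 20 − 779/39 = 1/39 ≥ 0, confirming Bessel's inequality. (The deficit equals ||v − Σ <v,e_j> e_j||^2, the squared distance from v to span{e_j}.)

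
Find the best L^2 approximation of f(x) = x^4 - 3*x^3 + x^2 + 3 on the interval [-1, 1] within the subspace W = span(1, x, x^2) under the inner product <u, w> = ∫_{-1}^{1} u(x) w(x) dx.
g(x) = 13*x^2/7 - 9*x/5 + 102/35

The best approximation g ∈ W is the orthogonal projection of f onto W. Writing g = a_0 + a_1 x + a_2 x^2, the coefficients solve the normal equations G · a = b where
  G_{ij} = <φ_i, φ_j> and b_i = <f, φ_i>, with φ_0 = 1, φ_1 = x, φ_2 = x^2.
G =
  [2, 0, 2/3]
  [0, 2/3, 0]
  [2/3, 0, 2/5],
b = (106/15, -6/5, 94/35).
Solving gives a_0 = 102/35, a_1 = -9/5, a_2 = 13/7, so
  g(x) = 13*x^2/7 - 9*x/5 + 102/35.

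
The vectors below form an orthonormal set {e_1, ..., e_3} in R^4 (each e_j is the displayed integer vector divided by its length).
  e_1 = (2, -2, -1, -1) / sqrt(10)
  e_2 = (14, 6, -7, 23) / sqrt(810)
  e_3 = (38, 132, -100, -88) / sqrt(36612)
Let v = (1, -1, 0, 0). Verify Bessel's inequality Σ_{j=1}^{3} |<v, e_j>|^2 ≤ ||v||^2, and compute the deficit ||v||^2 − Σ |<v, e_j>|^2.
Σ |<v, e_j>|^2 = 217/113; ||v||^2 = 2; deficit = 9/113

Write each e_j = u_j / sqrt(<u_j, u_j>) where u_j is the displayed integer vector. Then <v, e_j> = <v, u_j> / sqrt(<u_j, u_j>), so |<v, e_j>|^2 = <v, u_j>^2 / <u_j, u_j>.
Coefficients: <v, e_1> = 4/sqrt(10), <v, e_2> = 8/sqrt(810), <v, e_3> = -94/sqrt(36612).
Square and sum: Σ |<v, e_j>|^2 = 217/113.
Compute ||v||^2 = v·v = 2.
Deficit = 2 − 217/113 = 9/113 ≥ 0, confirming Bessel's inequality. (The deficit equals ||v − Σ <v,e_j> e_j||^2, the squared distance from v to span{e_j}.)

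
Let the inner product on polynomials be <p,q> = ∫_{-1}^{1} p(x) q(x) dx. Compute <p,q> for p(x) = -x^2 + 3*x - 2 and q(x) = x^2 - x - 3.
<p,q> = 154/15

Expand the product: p(x)·q(x) = -x^4 + 4*x^3 - 2*x^2 - 7*x + 6.
∫_{-1}^{1} of each monomial x^k gives [2/(k+1) if k even, 0 if k odd]. Integrating term-by-term (or equivalently evaluating the antiderivative F(x) = -x^5/5 + x^4 - 2*x^3/3 - 7*x^2/2 + 6*x at the endpoints):
  F(1) − F(−1) = 79/30 − (-229/30) = 154/15.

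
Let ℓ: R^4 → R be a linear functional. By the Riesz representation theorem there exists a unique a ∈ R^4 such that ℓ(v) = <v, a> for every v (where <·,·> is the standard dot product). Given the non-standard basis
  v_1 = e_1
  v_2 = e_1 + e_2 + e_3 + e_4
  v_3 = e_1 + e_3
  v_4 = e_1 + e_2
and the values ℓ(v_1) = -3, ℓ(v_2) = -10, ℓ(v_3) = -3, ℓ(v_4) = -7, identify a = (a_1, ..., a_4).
a = (-3, -4, 0, -3)

Write a = (a_1, ..., a_4) in the standard basis. For each basis vector v_i, ℓ(v_i) = <v_i, a> is a linear equation in the a_j's. Collect the n equations into a matrix system V a = ℓ, where row i of V is v_i (expressed in the standard basis). Since V is invertible (lower-triangular with 1s on the diagonal, up to permutation), solve by back-substitution:
  V =
[[1, 0, 0, 0],
 [1, 1, 1, 1],
 [1, 0, 1, 0],
 [1, 1, 0, 0]]
  V a = (-3, -10, -3, -7)
Solving gives a = (-3, -4, 0, -3).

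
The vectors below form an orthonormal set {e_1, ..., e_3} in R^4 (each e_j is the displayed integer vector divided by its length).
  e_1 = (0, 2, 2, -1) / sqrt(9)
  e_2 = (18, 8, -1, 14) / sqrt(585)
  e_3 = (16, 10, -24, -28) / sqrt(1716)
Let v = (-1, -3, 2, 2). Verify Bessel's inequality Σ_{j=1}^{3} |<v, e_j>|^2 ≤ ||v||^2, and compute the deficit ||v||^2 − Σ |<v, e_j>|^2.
Σ |<v, e_j>|^2 = 843/55; ||v||^2 = 18; deficit = 147/55

Write each e_j = u_j / sqrt(<u_j, u_j>) where u_j is the displayed integer vector. Then <v, e_j> = <v, u_j> / sqrt(<u_j, u_j>), so |<v, e_j>|^2 = <v, u_j>^2 / <u_j, u_j>.
Coefficients: <v, e_1> = -4/sqrt(9), <v, e_2> = -16/sqrt(585), <v, e_3> = -150/sqrt(1716).
Square and sum: Σ |<v, e_j>|^2 = 843/55.
Compute ||v||^2 = v·v = 18.
Deficit = 18 − 843/55 = 147/55 ≥ 0, confirming Bessel's inequality. (The deficit equals ||v − Σ <v,e_j> e_j||^2, the squared distance from v to span{e_j}.)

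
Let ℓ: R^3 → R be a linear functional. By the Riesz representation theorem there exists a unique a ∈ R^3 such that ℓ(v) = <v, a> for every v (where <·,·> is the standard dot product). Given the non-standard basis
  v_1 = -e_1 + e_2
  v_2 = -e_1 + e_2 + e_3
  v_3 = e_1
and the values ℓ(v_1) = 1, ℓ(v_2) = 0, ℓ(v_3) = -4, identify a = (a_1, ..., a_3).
a = (-4, -3, -1)

Write a = (a_1, ..., a_3) in the standard basis. For each basis vector v_i, ℓ(v_i) = <v_i, a> is a linear equation in the a_j's. Collect the n equations into a matrix system V a = ℓ, where row i of V is v_i (expressed in the standard basis). Since V is invertible (lower-triangular with 1s on the diagonal, up to permutation), solve by back-substitution:
  V =
[[-1, 1, 0],
 [-1, 1, 1],
 [1, 0, 0]]
  V a = (1, 0, -4)
Solving gives a = (-4, -3, -1).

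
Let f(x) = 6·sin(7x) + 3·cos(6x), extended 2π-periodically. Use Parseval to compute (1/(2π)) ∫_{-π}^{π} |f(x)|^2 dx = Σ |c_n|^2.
Σ |c_n|^2 = 45/2

Expand |f|^2 and use orthogonality of {sin(nx), cos(mx)} on [-π, π]:
  ∫_{-π}^{π} sin(nx)^2 dx = π, ∫ cos(mx)^2 dx = π, and cross terms integrate to 0.
So ∫_{-π}^{π} f(x)^2 dx = 6^2 · π + 3^2 · π = (36 + 9)π.
Divide by 2π: (36 + 9)/2 = 45/2.
By Parseval, this equals Σ |c_n|^2.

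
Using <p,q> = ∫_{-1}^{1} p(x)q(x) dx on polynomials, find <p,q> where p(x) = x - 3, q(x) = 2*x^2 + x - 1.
<p,q> = 8/3

Expand the product: p(x)·q(x) = 2*x^3 - 5*x^2 - 4*x + 3.
∫_{-1}^{1} of each monomial x^k gives [2/(k+1) if k even, 0 if k odd]. Integrating term-by-term (or equivalently evaluating the antiderivative F(x) = x^4/2 - 5*x^3/3 - 2*x^2 + 3*x at the endpoints):
  F(1) − F(−1) = -1/6 − (-17/6) = 8/3.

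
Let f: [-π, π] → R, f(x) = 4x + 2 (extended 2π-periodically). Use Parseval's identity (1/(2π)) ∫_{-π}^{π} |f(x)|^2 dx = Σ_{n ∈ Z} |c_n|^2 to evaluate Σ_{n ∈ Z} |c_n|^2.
Σ |c_n|^2 = 16π^2/3 + 4

Expand and integrate term by term over [-π, π]:
  ∫ (4x)^2 dx = 16·(2π^3/3); ∫ 2·4·(2)·x dx = 0 (odd integrand); ∫ 2^2 dx = 4·2π.
So (1/(2π)) ∫_{-π}^{π} (4x + 2)^2 dx = 16π^2/3 + 4 = 16π^2/3 + 4.
Parseval ⇒ Σ |c_n|^2 = 16π^2/3 + 4.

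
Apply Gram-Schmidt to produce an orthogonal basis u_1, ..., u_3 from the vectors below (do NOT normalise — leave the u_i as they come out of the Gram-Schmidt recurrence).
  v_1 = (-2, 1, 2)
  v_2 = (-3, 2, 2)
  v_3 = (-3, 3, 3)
Orthogonal basis:
  u_1 = (-2, 1, 2)
  u_2 = (-1/3, 2/3, -2/3)
  u_3 = (2/3, 2/3, 1/3)

Apply the Gram-Schmidt recurrence
  u_1 = v_1
  u_i = v_i − Σ_{j<i} ((v_i · u_j) / (u_j · u_j)) · u_j.

Step by step this gives:
  u_1 = (-2, 1, 2)
  u_2 = (-1/3, 2/3, -2/3)
  u_3 = (2/3, 2/3, 1/3)

Orthogonality check:
  u_2 · u_1 = 0 (should be 0)
  u_3 · u_1 = 0 (should be 0)
  u_3 · u_2 = 0 (should be 0)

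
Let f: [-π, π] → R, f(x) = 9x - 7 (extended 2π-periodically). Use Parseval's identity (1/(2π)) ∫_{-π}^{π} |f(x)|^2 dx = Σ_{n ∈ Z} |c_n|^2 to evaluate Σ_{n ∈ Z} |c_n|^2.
Σ |c_n|^2 = 27π^2 + 49

Expand and integrate term by term over [-π, π]:
  ∫ (9x)^2 dx = 81·(2π^3/3); ∫ 2·9·(-7)·x dx = 0 (odd integrand); ∫ (-7)^2 dx = 49·2π.
So (1/(2π)) ∫_{-π}^{π} (9x - 7)^2 dx = 81π^2/3 + 49 = 27π^2 + 49.
Parseval ⇒ Σ |c_n|^2 = 27π^2 + 49.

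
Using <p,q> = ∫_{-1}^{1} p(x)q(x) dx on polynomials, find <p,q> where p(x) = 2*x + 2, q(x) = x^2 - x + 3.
<p,q> = 12

Expand the product: p(x)·q(x) = 2*x^3 + 4*x + 6.
∫_{-1}^{1} of each monomial x^k gives [2/(k+1) if k even, 0 if k odd]. Integrating term-by-term (or equivalently evaluating the antiderivative F(x) = x^4/2 + 2*x^2 + 6*x at the endpoints):
  F(1) − F(−1) = 17/2 − (-7/2) = 12.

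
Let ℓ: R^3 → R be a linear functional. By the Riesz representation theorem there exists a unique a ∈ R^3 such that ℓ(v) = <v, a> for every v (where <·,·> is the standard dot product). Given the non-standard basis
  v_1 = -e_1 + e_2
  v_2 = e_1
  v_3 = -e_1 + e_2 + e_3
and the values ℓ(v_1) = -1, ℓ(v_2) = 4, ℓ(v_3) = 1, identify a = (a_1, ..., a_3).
a = (4, 3, 2)

Write a = (a_1, ..., a_3) in the standard basis. For each basis vector v_i, ℓ(v_i) = <v_i, a> is a linear equation in the a_j's. Collect the n equations into a matrix system V a = ℓ, where row i of V is v_i (expressed in the standard basis). Since V is invertible (lower-triangular with 1s on the diagonal, up to permutation), solve by back-substitution:
  V =
[[-1, 1, 0],
 [1, 0, 0],
 [-1, 1, 1]]
  V a = (-1, 4, 1)
Solving gives a = (4, 3, 2).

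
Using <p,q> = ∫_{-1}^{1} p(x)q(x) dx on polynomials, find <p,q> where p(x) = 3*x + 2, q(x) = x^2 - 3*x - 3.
<p,q> = -50/3

Expand the product: p(x)·q(x) = 3*x^3 - 7*x^2 - 15*x - 6.
∫_{-1}^{1} of each monomial x^k gives [2/(k+1) if k even, 0 if k odd]. Integrating term-by-term (or equivalently evaluating the antiderivative F(x) = 3*x^4/4 - 7*x^3/3 - 15*x^2/2 - 6*x at the endpoints):
  F(1) − F(−1) = -181/12 − (19/12) = -50/3.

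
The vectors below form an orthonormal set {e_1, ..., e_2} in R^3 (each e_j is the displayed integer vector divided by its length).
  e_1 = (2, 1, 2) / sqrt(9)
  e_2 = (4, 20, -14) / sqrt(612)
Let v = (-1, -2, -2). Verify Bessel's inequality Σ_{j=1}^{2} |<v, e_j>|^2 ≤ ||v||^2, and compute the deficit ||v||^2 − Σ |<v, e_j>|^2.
Σ |<v, e_j>|^2 = 128/17; ||v||^2 = 9; deficit = 25/17

Write each e_j = u_j / sqrt(<u_j, u_j>) where u_j is the displayed integer vector. Then <v, e_j> = <v, u_j> / sqrt(<u_j, u_j>), so |<v, e_j>|^2 = <v, u_j>^2 / <u_j, u_j>.
Coefficients: <v, e_1> = -8/sqrt(9), <v, e_2> = -16/sqrt(612).
Square and sum: Σ |<v, e_j>|^2 = 128/17.
Compute ||v||^2 = v·v = 9.
Deficit = 9 − 128/17 = 25/17 ≥ 0, confirming Bessel's inequality. (The deficit equals ||v − Σ <v,e_j> e_j||^2, the squared distance from v to span{e_j}.)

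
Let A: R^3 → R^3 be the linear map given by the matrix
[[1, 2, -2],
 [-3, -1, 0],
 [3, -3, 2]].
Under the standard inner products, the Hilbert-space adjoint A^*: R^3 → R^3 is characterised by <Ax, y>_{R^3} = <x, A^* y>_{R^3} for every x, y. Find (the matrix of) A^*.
A^* = A^T =
[[1, -3, 3],
 [2, -1, -3],
 [-2, 0, 2]]

For real matrices with standard dot products, the defining identity <Ax, y> = <x, A^* y> gives (Ax)^T y = x^T (A^*) y, i.e. x^T A^T y = x^T (A^*) y. Since this holds for all x, y, we must have A^* = A^T. Therefore
A^* =
[[1, -3, 3],
 [2, -1, -3],
 [-2, 0, 2]].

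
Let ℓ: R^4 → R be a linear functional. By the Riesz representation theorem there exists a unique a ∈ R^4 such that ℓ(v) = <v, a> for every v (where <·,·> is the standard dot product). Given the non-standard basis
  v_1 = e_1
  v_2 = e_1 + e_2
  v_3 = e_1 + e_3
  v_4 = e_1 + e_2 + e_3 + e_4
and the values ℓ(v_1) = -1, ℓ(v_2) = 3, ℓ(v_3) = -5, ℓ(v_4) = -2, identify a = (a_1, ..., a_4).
a = (-1, 4, -4, -1)

Write a = (a_1, ..., a_4) in the standard basis. For each basis vector v_i, ℓ(v_i) = <v_i, a> is a linear equation in the a_j's. Collect the n equations into a matrix system V a = ℓ, where row i of V is v_i (expressed in the standard basis). Since V is invertible (lower-triangular with 1s on the diagonal, up to permutation), solve by back-substitution:
  V =
[[1, 0, 0, 0],
 [1, 1, 0, 0],
 [1, 0, 1, 0],
 [1, 1, 1, 1]]
  V a = (-1, 3, -5, -2)
Solving gives a = (-1, 4, -4, -1).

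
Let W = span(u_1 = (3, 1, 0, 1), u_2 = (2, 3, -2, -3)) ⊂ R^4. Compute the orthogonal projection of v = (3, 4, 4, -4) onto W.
proj_W(v) = (341/125, 333/125, -188/125, -231/125)

Set up U = [u_1 | ... | u_2] ∈ R^(4×2). The projector onto W = col(U) is P = U (U^T U)^(-1) U^T.
Compute U^T U =
  [11, 6]
  [6, 26],
and U^T v = (9, 22).
Solve U^T U · c = U^T v for the coefficients: c = (51/125, 94/125). The projection is proj_W(v) = U c.
Check: (v - proj_W(v)) · u_1 = 0  (should be 0).
Check: (v - proj_W(v)) · u_2 = 0  (should be 0).
Result: proj_W(v) = (341/125, 333/125, -188/125, -231/125).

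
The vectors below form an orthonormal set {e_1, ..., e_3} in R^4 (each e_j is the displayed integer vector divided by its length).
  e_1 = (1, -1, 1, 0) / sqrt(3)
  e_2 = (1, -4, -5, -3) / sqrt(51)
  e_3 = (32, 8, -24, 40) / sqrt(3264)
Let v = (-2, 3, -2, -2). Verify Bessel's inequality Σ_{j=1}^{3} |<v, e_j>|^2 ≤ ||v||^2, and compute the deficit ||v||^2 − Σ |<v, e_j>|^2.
Σ |<v, e_j>|^2 = 18; ||v||^2 = 21; deficit = 3

Write each e_j = u_j / sqrt(<u_j, u_j>) where u_j is the displayed integer vector. Then <v, e_j> = <v, u_j> / sqrt(<u_j, u_j>), so |<v, e_j>|^2 = <v, u_j>^2 / <u_j, u_j>.
Coefficients: <v, e_1> = -7/sqrt(3), <v, e_2> = 2/sqrt(51), <v, e_3> = -72/sqrt(3264).
Square and sum: Σ |<v, e_j>|^2 = 18.
Compute ||v||^2 = v·v = 21.
Deficit = 21 − 18 = 3 ≥ 0, confirming Bessel's inequality. (The deficit equals ||v − Σ <v,e_j> e_j||^2, the squared distance from v to span{e_j}.)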